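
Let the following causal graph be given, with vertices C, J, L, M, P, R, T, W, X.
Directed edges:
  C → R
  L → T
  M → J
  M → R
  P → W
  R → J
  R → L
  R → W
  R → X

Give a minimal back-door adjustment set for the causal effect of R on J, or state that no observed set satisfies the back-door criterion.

R→J: minimal back-door set {M}.

desc(R)\{R}={J,L,T,W,X}; candidates ⊆ {C,M,P}.
size 0: {}; under {} R still reaches {C,J,M} ∋ J.
{M}: R⊥J given {M} in G with R→· removed — back-door holds.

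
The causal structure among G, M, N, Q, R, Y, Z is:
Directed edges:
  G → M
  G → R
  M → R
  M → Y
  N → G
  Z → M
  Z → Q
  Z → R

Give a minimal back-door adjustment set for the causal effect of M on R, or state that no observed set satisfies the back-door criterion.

M→R: minimal back-door set {G, Z}.

desc(M)\{M}={R,Y}; candidates ⊆ {G,N,Q,Z}.
size 0: {}; under {} M still reaches {G,N,Q,R,Z} ∋ R.
size 1: {G}, {N}, {Q} …(+1); under {G} M still reaches {Q,R,Z} ∋ R.
{G,Z}: M⊥R given {G,Z} in G with M→· removed — back-door holds.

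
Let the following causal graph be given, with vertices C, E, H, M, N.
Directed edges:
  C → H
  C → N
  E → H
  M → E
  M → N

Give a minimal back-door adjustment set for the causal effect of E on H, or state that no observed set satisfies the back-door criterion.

E→H: minimal back-door set ∅.

desc(E)\{E}={H}; candidates ⊆ {C,M,N}.
∅: E⊥H given ∅ in G with E→· removed — back-door holds.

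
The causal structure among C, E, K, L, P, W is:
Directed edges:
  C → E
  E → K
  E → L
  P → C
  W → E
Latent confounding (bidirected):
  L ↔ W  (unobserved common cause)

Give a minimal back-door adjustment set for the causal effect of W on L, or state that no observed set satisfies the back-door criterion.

desc(W)\{W}={E,K,L}; candidates ⊆ {C,P}.
W↔L: latent back-door arc(s) into W.
size 0: {}; under {} W still reaches {L} ∋ L.
size 1: {C}, {P}; under {C} W still reaches {L} ∋ L.
size 2: {C,P}; under {C,P} W still reaches {L} ∋ L.
W↔L cannot be blocked by any observed set — no back-door set.

W→L: no observed back-door set.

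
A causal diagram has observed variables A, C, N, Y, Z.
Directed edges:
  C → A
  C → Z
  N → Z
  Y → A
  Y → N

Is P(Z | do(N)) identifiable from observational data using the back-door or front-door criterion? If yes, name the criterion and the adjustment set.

desc(N)\{N}={Z}; candidates ⊆ {A,C,Y}.
∅: N⊥Z given ∅ in G with N→· removed — back-door holds.
P(Z|do(N)) = P(Z|N) — no adjustment needed.

P(Z|do(N)): backdoor, adjust for ∅.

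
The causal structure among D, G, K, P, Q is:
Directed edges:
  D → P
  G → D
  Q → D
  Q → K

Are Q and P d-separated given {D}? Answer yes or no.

Bayes-Ball from Q | {D} reaches {G,K}.
P ∉ reach(Q|{D}) ⇒ Q ⊥ P | {D}.

Yes — Q ⊥ P | {D}.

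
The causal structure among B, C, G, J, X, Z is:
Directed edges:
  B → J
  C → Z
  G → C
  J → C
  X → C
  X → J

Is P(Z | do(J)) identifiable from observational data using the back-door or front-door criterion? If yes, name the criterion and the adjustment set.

desc(J)\{J}={C,Z}; candidates ⊆ {B,G,X}.
size 0: {}; under {} J still reaches {B,C,X,Z} ∋ Z.
{X}: J⊥Z given {X} in G with J→· removed — back-door holds.
P(Z|do(J)) = Σ_{X} P(Z|J,X)·P(X).

P(Z|do(J)): backdoor, adjust for {X}.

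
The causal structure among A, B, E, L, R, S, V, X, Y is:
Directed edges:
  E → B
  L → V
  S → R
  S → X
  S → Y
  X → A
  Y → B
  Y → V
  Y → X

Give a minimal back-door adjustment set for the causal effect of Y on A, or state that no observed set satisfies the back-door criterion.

desc(Y)\{Y}={A,B,V,X}; candidates ⊆ {E,L,R,S}.
size 0: {}; under {} Y still reaches {A,R,S,X} ∋ A.
{S}: Y⊥A given {S} in G with Y→· removed — back-door holds.

Y→A: minimal back-door set {S}.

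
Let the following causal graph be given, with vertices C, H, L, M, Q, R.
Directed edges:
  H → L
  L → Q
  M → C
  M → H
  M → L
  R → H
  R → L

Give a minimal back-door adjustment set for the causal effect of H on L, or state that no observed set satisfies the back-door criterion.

desc(H)\{H}={L,Q}; candidates ⊆ {C,M,R}.
size 0: {}; under {} H still reaches {C,L,M,Q,R} ∋ L.
size 1: {C}, {M}, {R}; under {C} H still reaches {L,M,Q,R} ∋ L.
{M,R}: H⊥L given {M,R} in G with H→· removed — back-door holds.

H→L: minimal back-door set {M, R}.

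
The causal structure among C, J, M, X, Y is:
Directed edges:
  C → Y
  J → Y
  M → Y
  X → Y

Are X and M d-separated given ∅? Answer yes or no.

Bayes-Ball from X | ∅ reaches {Y}.
M ∉ reach(X|∅) ⇒ X ⊥ M | ∅.

Yes — X ⊥ M | ∅.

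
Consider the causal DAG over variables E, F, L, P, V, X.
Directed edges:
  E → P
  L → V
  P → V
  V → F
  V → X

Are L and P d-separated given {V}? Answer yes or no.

No — L and P are d-connected given {V}.

Bayes-Ball from L | {V} reaches {E,P}.
P ∈ reach(L|{V}) ⇒ L ⊥̸ P | {V}.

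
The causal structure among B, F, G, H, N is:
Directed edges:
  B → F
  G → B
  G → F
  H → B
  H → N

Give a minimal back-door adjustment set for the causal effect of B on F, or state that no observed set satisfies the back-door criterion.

B→F: minimal back-door set {G}.

desc(B)\{B}={F}; candidates ⊆ {G,H,N}.
size 0: {}; under {} B still reaches {F,G,H,N} ∋ F.
{G}: B⊥F given {G} in G with B→· removed — back-door holds.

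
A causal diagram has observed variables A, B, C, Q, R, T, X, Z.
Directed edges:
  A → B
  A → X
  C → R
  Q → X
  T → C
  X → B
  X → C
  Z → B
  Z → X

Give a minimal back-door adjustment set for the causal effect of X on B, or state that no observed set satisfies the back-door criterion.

X→B: minimal back-door set {A, Z}.

desc(X)\{X}={B,C,R}; candidates ⊆ {A,Q,T,Z}.
size 0: {}; under {} X still reaches {A,B,Q,Z} ∋ B.
size 1: {A}, {Q}, {T} …(+1); under {A} X still reaches {B,Q,Z} ∋ B.
{A,Z}: X⊥B given {A,Z} in G with X→· removed — back-door holds.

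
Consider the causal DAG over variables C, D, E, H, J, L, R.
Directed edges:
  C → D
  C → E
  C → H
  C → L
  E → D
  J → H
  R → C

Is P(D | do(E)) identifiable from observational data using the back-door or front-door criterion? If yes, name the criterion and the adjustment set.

desc(E)\{E}={D}; candidates ⊆ {C,H,J,L,R}.
size 0: {}; under {} E still reaches {C,D,H,L,R} ∋ D.
{C}: E⊥D given {C} in G with E→· removed — back-door holds.
P(D|do(E)) = Σ_{C} P(D|E,C)·P(C).

P(D|do(E)): backdoor, adjust for {C}.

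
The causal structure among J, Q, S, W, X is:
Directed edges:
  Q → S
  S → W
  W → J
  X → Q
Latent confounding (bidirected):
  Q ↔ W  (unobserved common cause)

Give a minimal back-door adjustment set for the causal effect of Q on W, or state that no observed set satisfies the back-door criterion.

desc(Q)\{Q}={J,S,W}; candidates ⊆ {X}.
Q↔W: latent back-door arc(s) into Q.
size 0: {}; under {} Q still reaches {J,W,X} ∋ W.
size 1: {X}; under {X} Q still reaches {J,W} ∋ W.
Q↔W cannot be blocked by any observed set — no back-door set.

Q→W: no observed back-door set.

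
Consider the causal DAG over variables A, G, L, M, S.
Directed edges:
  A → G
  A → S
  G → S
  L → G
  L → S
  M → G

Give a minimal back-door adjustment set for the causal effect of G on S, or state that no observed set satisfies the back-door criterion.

desc(G)\{G}={S}; candidates ⊆ {A,L,M}.
size 0: {}; under {} G still reaches {A,L,M,S} ∋ S.
size 1: {A}, {L}, {M}; under {A} G still reaches {L,M,S} ∋ S.
{A,L}: G⊥S given {A,L} in G with G→· removed — back-door holds.

G→S: minimal back-door set {A, L}.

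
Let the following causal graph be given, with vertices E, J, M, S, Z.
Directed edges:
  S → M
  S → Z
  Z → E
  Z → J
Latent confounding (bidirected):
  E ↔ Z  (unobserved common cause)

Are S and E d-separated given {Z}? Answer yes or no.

Bayes-Ball from S | {Z} reaches {E,M}.
E ∈ reach(S|{Z}) ⇒ S ⊥̸ E | {Z}.

No — S and E are d-connected given {Z}.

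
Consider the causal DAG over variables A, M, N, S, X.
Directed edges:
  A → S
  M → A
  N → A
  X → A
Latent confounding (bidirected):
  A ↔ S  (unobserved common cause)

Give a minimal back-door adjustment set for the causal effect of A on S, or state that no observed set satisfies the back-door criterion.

desc(A)\{A}={S}; candidates ⊆ {M,N,X}.
A↔S: latent back-door arc(s) into A.
size 0: {}; under {} A still reaches {M,N,S,X} ∋ S.
size 1: {M}, {N}, {X}; under {M} A still reaches {N,S,X} ∋ S.
size 2: {M,N}, {M,X}, {N,X}; under {M,N} A still reaches {S,X} ∋ S.
A↔S cannot be blocked by any observed set — no back-door set.

A→S: no observed back-door set.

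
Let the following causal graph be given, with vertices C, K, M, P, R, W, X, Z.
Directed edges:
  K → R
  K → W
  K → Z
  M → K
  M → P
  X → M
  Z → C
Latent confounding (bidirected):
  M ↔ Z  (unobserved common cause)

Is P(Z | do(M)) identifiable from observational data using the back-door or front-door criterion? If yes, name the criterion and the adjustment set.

desc(M)\{M}={C,K,P,R,W,Z}; candidates ⊆ {X}.
M↔Z: latent back-door arc(s) into M.
size 0: {}; under {} M still reaches {C,X,Z} ∋ Z.
size 1: {X}; under {X} M still reaches {C,Z} ∋ Z.
M↔Z cannot be blocked by any observed set — no back-door set.
{K}: (i) intercepts every directed M→Z path; (ii) no back-door M→{K}; (iii) {M} blocks every back-door {K}→Z. Front-door holds.
P(Z|do(M)) = Σ_{K} P(K|M) Σ_{M'} P(Z|K,M')P(M').

P(Z|do(M)): frontdoor, adjust for {K}.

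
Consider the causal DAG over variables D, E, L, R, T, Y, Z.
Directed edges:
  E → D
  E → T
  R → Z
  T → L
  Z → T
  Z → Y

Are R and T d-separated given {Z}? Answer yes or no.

Bayes-Ball from R | {Z} reaches ∅.
T ∉ reach(R|{Z}) ⇒ R ⊥ T | {Z}.

Yes — R ⊥ T | {Z}.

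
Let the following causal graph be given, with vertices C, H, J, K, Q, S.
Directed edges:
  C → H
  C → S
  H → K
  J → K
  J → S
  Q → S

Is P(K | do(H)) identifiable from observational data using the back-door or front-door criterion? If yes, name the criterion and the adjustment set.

P(K|do(H)): backdoor, adjust for ∅.

desc(H)\{H}={K}; candidates ⊆ {C,J,Q,S}.
∅: H⊥K given ∅ in G with H→· removed — back-door holds.
P(K|do(H)) = P(K|H) — no adjustment needed.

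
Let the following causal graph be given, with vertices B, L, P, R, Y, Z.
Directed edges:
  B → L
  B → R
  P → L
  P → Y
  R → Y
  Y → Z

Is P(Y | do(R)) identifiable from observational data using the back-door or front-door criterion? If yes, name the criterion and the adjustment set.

P(Y|do(R)): backdoor, adjust for ∅.

desc(R)\{R}={Y,Z}; candidates ⊆ {B,L,P}.
∅: R⊥Y given ∅ in G with R→· removed — back-door holds.
P(Y|do(R)) = P(Y|R) — no adjustment needed.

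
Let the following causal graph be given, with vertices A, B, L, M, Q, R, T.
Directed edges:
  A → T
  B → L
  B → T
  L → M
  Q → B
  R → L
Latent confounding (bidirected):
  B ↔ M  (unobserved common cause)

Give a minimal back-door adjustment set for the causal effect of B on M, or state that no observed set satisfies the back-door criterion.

desc(B)\{B}={L,M,T}; candidates ⊆ {A,Q,R}.
B↔M: latent back-door arc(s) into B.
size 0: {}; under {} B still reaches {M,Q} ∋ M.
size 1: {A}, {Q}, {R}; under {A} B still reaches {M,Q} ∋ M.
size 2: {A,Q}, {A,R}, {Q,R}; under {A,Q} B still reaches {M} ∋ M.
B↔M cannot be blocked by any observed set — no back-door set.

B→M: no observed back-door set.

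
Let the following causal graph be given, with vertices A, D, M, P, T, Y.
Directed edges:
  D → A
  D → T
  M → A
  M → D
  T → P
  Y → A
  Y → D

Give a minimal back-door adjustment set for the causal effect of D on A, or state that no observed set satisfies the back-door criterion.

D→A: minimal back-door set {M, Y}.

desc(D)\{D}={A,P,T}; candidates ⊆ {M,Y}.
size 0: {}; under {} D still reaches {A,M,Y} ∋ A.
size 1: {M}, {Y}; under {M} D still reaches {A,Y} ∋ A.
{M,Y}: D⊥A given {M,Y} in G with D→· removed — back-door holds.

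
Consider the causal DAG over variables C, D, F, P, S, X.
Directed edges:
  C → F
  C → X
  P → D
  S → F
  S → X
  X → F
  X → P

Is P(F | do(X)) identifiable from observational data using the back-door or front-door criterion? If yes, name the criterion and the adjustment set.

desc(X)\{X}={D,F,P}; candidates ⊆ {C,S}.
size 0: {}; under {} X still reaches {C,F,S} ∋ F.
size 1: {C}, {S}; under {C} X still reaches {F,S} ∋ F.
{C,S}: X⊥F given {C,S} in G with X→· removed — back-door holds.
P(F|do(X)) = Σ_{C,S} P(F|X,C,S)·P(C,S).

P(F|do(X)): backdoor, adjust for {C, S}.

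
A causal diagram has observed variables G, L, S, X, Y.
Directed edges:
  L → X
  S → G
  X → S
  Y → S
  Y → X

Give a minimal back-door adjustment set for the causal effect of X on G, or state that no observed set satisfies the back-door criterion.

X→G: minimal back-door set {Y}.

desc(X)\{X}={G,S}; candidates ⊆ {L,Y}.
size 0: {}; under {} X still reaches {G,L,S,Y} ∋ G.
{Y}: X⊥G given {Y} in G with X→· removed — back-door holds.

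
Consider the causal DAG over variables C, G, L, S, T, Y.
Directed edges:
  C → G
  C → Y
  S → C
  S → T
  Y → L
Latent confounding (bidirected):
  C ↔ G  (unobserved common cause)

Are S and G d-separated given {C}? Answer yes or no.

Bayes-Ball from S | {C} reaches {G,T}.
G ∈ reach(S|{C}) ⇒ S ⊥̸ G | {C}.

No — S and G are d-connected given {C}.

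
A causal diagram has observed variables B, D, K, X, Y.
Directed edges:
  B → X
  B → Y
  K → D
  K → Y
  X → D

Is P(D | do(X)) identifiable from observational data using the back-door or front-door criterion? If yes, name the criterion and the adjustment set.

P(D|do(X)): backdoor, adjust for ∅.

desc(X)\{X}={D}; candidates ⊆ {B,K,Y}.
∅: X⊥D given ∅ in G with X→· removed — back-door holds.
P(D|do(X)) = P(D|X) — no adjustment needed.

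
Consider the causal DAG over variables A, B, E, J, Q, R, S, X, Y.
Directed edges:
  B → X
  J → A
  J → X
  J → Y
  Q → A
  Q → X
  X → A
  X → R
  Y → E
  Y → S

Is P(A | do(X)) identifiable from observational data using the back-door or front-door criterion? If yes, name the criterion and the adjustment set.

desc(X)\{X}={A,R}; candidates ⊆ {B,E,J,Q,S,Y}.
size 0: {}; under {} X still reaches {A,B,E,J,Q,S,Y} ∋ A.
size 1: {B}, {E}, {J} …(+3); under {B} X still reaches {A,E,J,Q,S,Y} ∋ A.
{J,Q}: X⊥A given {J,Q} in G with X→· removed — back-door holds.
P(A|do(X)) = Σ_{J,Q} P(A|X,J,Q)·P(J,Q).

P(A|do(X)): backdoor, adjust for {J, Q}.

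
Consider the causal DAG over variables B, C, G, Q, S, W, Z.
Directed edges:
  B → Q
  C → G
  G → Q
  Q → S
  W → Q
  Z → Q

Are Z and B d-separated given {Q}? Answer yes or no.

Bayes-Ball from Z | {Q} reaches {B,C,G,W}.
B ∈ reach(Z|{Q}) ⇒ Z ⊥̸ B | {Q}.

No — Z and B are d-connected given {Q}.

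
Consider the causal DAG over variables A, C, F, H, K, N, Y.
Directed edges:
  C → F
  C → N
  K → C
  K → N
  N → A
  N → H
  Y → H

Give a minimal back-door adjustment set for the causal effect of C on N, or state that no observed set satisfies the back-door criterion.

C→N: minimal back-door set {K}.

desc(C)\{C}={A,F,H,N}; candidates ⊆ {K,Y}.
size 0: {}; under {} C still reaches {A,H,K,N} ∋ N.
{K}: C⊥N given {K} in G with C→· removed — back-door holds.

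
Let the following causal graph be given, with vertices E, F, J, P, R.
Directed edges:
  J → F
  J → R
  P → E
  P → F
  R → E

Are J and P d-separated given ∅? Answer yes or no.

Yes — J ⊥ P | ∅.

Bayes-Ball from J | ∅ reaches {E,F,R}.
P ∉ reach(J|∅) ⇒ J ⊥ P | ∅.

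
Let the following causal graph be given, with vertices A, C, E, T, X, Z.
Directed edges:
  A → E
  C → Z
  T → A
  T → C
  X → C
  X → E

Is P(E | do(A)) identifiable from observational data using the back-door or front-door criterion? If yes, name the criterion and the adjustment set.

P(E|do(A)): backdoor, adjust for ∅.

desc(A)\{A}={E}; candidates ⊆ {C,T,X,Z}.
∅: A⊥E given ∅ in G with A→· removed — back-door holds.
P(E|do(A)) = P(E|A) — no adjustment needed.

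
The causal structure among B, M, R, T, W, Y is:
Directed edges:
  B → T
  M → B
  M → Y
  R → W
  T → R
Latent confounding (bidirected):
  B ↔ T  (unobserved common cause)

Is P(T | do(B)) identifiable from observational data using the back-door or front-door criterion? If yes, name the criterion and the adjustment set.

P(T|do(B)): not identifiable (no BD/FD set).

desc(B)\{B}={R,T,W}; candidates ⊆ {M,Y}.
B↔T: latent back-door arc(s) into B.
size 0: {}; under {} B still reaches {M,R,T,W,Y} ∋ T.
size 1: {M}, {Y}; under {M} B still reaches {R,T,W} ∋ T.
size 2: {M,Y}; under {M,Y} B still reaches {R,T,W} ∋ T.
B↔T cannot be blocked by any observed set — no back-door set.
No mediator lies on a directed B→…→T path.
Neither criterion identifies P(T|do(B)) in this graph.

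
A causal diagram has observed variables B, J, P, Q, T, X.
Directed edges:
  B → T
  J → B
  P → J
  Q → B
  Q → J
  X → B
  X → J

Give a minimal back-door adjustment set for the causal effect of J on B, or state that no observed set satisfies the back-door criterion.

J→B: minimal back-door set {Q, X}.

desc(J)\{J}={B,T}; candidates ⊆ {P,Q,X}.
size 0: {}; under {} J still reaches {B,P,Q,T,X} ∋ B.
size 1: {P}, {Q}, {X}; under {P} J still reaches {B,Q,T,X} ∋ B.
{Q,X}: J⊥B given {Q,X} in G with J→· removed — back-door holds.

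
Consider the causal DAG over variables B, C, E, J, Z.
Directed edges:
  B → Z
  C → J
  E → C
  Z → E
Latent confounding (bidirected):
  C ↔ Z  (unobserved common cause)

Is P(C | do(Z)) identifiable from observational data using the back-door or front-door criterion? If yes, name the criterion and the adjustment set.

P(C|do(Z)): frontdoor, adjust for {E}.

desc(Z)\{Z}={C,E,J}; candidates ⊆ {B}.
Z↔C: latent back-door arc(s) into Z.
size 0: {}; under {} Z still reaches {B,C,J} ∋ C.
size 1: {B}; under {B} Z still reaches {C,J} ∋ C.
Z↔C cannot be blocked by any observed set — no back-door set.
{E}: (i) intercepts every directed Z→C path; (ii) no back-door Z→{E}; (iii) {Z} blocks every back-door {E}→C. Front-door holds.
P(C|do(Z)) = Σ_{E} P(E|Z) Σ_{Z'} P(C|E,Z')P(Z').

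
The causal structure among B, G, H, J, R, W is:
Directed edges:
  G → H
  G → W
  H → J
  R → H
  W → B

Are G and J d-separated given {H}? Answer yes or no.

Yes — G ⊥ J | {H}.

Bayes-Ball from G | {H} reaches {B,R,W}.
J ∉ reach(G|{H}) ⇒ G ⊥ J | {H}.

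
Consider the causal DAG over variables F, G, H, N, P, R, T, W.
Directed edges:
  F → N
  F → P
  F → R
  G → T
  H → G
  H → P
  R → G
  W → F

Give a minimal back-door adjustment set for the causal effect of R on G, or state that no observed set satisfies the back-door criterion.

R→G: minimal back-door set ∅.

desc(R)\{R}={G,T}; candidates ⊆ {F,H,N,P,W}.
∅: R⊥G given ∅ in G with R→· removed — back-door holds.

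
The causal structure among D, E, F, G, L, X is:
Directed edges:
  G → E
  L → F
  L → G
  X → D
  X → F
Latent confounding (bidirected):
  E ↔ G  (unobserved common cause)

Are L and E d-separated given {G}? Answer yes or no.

Bayes-Ball from L | {G} reaches {E,F}.
E ∈ reach(L|{G}) ⇒ L ⊥̸ E | {G}.

No — L and E are d-connected given {G}.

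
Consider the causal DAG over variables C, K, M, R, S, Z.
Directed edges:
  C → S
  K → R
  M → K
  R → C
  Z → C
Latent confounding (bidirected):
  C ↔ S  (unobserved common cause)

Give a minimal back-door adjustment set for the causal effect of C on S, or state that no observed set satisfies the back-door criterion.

desc(C)\{C}={S}; candidates ⊆ {K,M,R,Z}.
C↔S: latent back-door arc(s) into C.
size 0: {}; under {} C still reaches {K,M,R,S,Z} ∋ S.
size 1: {K}, {M}, {R} …(+1); under {K} C still reaches {R,S,Z} ∋ S.
size 2: {K,M}, {K,R}, {K,Z} …(+3); under {K,M} C still reaches {R,S,Z} ∋ S.
C↔S cannot be blocked by any observed set — no back-door set.

C→S: no observed back-door set.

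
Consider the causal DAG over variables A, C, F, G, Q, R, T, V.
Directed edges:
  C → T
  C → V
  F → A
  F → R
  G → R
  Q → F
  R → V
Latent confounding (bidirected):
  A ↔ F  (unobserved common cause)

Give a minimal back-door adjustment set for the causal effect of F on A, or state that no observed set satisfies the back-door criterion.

desc(F)\{F}={A,R,V}; candidates ⊆ {C,G,Q,T}.
F↔A: latent back-door arc(s) into F.
size 0: {}; under {} F still reaches {A,Q} ∋ A.
size 1: {C}, {G}, {Q} …(+1); under {C} F still reaches {A,Q} ∋ A.
size 2: {C,G}, {C,Q}, {C,T} …(+3); under {C,G} F still reaches {A,Q} ∋ A.
F↔A cannot be blocked by any observed set — no back-door set.

F→A: no observed back-door set.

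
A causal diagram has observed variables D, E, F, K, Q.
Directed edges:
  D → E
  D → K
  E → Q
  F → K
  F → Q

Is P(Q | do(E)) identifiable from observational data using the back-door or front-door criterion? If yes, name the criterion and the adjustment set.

desc(E)\{E}={Q}; candidates ⊆ {D,F,K}.
∅: E⊥Q given ∅ in G with E→· removed — back-door holds.
P(Q|do(E)) = P(Q|E) — no adjustment needed.

P(Q|do(E)): backdoor, adjust for ∅.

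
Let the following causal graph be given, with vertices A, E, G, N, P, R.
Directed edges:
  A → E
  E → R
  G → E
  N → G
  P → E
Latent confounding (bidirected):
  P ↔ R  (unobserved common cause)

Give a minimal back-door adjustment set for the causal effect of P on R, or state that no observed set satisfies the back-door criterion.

P→R: no observed back-door set.

desc(P)\{P}={E,R}; candidates ⊆ {A,G,N}.
P↔R: latent back-door arc(s) into P.
size 0: {}; under {} P still reaches {R} ∋ R.
size 1: {A}, {G}, {N}; under {A} P still reaches {R} ∋ R.
size 2: {A,G}, {A,N}, {G,N}; under {A,G} P still reaches {R} ∋ R.
P↔R cannot be blocked by any observed set — no back-door set.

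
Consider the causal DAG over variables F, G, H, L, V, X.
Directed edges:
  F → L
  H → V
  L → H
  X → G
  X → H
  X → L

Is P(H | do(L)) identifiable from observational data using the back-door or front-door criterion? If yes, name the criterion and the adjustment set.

desc(L)\{L}={H,V}; candidates ⊆ {F,G,X}.
size 0: {}; under {} L still reaches {F,G,H,V,X} ∋ H.
{X}: L⊥H given {X} in G with L→· removed — back-door holds.
P(H|do(L)) = Σ_{X} P(H|L,X)·P(X).

P(H|do(L)): backdoor, adjust for {X}.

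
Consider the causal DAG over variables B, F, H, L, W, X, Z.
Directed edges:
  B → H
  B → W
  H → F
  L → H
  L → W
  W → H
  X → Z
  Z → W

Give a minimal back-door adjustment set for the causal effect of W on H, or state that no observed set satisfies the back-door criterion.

W→H: minimal back-door set {B, L}.

desc(W)\{W}={F,H}; candidates ⊆ {B,L,X,Z}.
size 0: {}; under {} W still reaches {B,F,H,L,X,Z} ∋ H.
size 1: {B}, {L}, {X} …(+1); under {B} W still reaches {F,H,L,X,Z} ∋ H.
{B,L}: W⊥H given {B,L} in G with W→· removed — back-door holds.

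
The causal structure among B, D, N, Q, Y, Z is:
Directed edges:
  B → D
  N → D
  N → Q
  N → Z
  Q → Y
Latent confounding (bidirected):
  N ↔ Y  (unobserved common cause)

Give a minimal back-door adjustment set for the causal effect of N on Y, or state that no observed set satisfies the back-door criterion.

desc(N)\{N}={D,Q,Y,Z}; candidates ⊆ {B}.
N↔Y: latent back-door arc(s) into N.
size 0: {}; under {} N still reaches {Y} ∋ Y.
size 1: {B}; under {B} N still reaches {Y} ∋ Y.
N↔Y cannot be blocked by any observed set — no back-door set.

N→Y: no observed back-door set.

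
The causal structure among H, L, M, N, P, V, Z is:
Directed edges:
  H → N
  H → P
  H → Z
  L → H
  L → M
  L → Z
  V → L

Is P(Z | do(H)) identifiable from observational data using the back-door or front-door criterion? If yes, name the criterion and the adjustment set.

P(Z|do(H)): backdoor, adjust for {L}.

desc(H)\{H}={N,P,Z}; candidates ⊆ {L,M,V}.
size 0: {}; under {} H still reaches {L,M,V,Z} ∋ Z.
{L}: H⊥Z given {L} in G with H→· removed — back-door holds.
P(Z|do(H)) = Σ_{L} P(Z|H,L)·P(L).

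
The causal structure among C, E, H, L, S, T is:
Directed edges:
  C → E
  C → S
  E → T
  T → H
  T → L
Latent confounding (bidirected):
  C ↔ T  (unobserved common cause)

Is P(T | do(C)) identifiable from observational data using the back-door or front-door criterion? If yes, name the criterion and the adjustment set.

desc(C)\{C}={E,H,L,S,T}; candidates ⊆ {—}.
C↔T: latent back-door arc(s) into C.
size 0: {}; under {} C still reaches {H,L,T} ∋ T.
C↔T cannot be blocked by any observed set — no back-door set.
{E}: (i) intercepts every directed C→T path; (ii) no back-door C→{E}; (iii) {C} blocks every back-door {E}→T. Front-door holds.
P(T|do(C)) = Σ_{E} P(E|C) Σ_{C'} P(T|E,C')P(C').

P(T|do(C)): frontdoor, adjust for {E}.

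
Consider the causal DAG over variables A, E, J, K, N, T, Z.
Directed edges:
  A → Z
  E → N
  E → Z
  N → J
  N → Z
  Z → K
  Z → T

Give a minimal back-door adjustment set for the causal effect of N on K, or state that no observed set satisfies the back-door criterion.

desc(N)\{N}={J,K,T,Z}; candidates ⊆ {A,E}.
size 0: {}; under {} N still reaches {E,K,T,Z} ∋ K.
{E}: N⊥K given {E} in G with N→· removed — back-door holds.

N→K: minimal back-door set {E}.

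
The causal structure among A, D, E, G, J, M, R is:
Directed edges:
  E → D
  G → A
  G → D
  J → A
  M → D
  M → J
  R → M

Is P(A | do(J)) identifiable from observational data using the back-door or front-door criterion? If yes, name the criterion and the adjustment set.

P(A|do(J)): backdoor, adjust for ∅.

desc(J)\{J}={A}; candidates ⊆ {D,E,G,M,R}.
∅: J⊥A given ∅ in G with J→· removed — back-door holds.
P(A|do(J)) = P(A|J) — no adjustment needed.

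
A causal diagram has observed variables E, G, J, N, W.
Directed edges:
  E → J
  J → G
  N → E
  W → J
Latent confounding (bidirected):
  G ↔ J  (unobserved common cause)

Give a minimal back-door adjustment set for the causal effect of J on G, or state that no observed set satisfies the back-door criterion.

desc(J)\{J}={G}; candidates ⊆ {E,N,W}.
J↔G: latent back-door arc(s) into J.
size 0: {}; under {} J still reaches {E,G,N,W} ∋ G.
size 1: {E}, {N}, {W}; under {E} J still reaches {G,W} ∋ G.
size 2: {E,N}, {E,W}, {N,W}; under {E,N} J still reaches {G,W} ∋ G.
J↔G cannot be blocked by any observed set — no back-door set.

J→G: no observed back-door set.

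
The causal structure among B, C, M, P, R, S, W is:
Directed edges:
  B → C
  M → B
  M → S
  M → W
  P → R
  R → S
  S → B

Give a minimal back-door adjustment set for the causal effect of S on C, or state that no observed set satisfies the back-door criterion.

S→C: minimal back-door set {M}.

desc(S)\{S}={B,C}; candidates ⊆ {M,P,R,W}.
size 0: {}; under {} S still reaches {B,C,M,P,R,W} ∋ C.
{M}: S⊥C given {M} in G with S→· removed — back-door holds.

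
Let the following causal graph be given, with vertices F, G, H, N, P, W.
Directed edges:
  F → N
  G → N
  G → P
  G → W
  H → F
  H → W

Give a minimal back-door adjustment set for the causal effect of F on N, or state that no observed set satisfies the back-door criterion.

F→N: minimal back-door set ∅.

desc(F)\{F}={N}; candidates ⊆ {G,H,P,W}.
∅: F⊥N given ∅ in G with F→· removed — back-door holds.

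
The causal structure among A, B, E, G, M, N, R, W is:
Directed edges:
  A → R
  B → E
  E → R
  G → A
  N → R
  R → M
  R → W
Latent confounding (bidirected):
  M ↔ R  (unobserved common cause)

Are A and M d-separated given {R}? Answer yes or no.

Bayes-Ball from A | {R} reaches {B,E,G,M,N}.
M ∈ reach(A|{R}) ⇒ A ⊥̸ M | {R}.

No — A and M are d-connected given {R}.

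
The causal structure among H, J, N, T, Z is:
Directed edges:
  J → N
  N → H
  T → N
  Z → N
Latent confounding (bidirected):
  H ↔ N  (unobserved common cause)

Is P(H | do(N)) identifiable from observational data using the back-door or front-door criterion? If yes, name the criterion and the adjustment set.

P(H|do(N)): not identifiable (no BD/FD set).

desc(N)\{N}={H}; candidates ⊆ {J,T,Z}.
N↔H: latent back-door arc(s) into N.
size 0: {}; under {} N still reaches {H,J,T,Z} ∋ H.
size 1: {J}, {T}, {Z}; under {J} N still reaches {H,T,Z} ∋ H.
size 2: {J,T}, {J,Z}, {T,Z}; under {J,T} N still reaches {H,Z} ∋ H.
N↔H cannot be blocked by any observed set — no back-door set.
No mediator lies on a directed N→…→H path.
Neither criterion identifies P(H|do(N)) in this graph.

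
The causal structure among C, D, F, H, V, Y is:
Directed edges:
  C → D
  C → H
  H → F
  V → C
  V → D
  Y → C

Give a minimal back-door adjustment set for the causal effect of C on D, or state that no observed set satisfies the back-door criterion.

C→D: minimal back-door set {V}.

desc(C)\{C}={D,F,H}; candidates ⊆ {V,Y}.
size 0: {}; under {} C still reaches {D,V,Y} ∋ D.
{V}: C⊥D given {V} in G with C→· removed — back-door holds.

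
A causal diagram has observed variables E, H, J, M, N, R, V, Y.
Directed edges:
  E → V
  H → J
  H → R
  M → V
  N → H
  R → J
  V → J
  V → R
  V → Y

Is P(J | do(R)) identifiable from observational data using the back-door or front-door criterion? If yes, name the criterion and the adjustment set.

P(J|do(R)): backdoor, adjust for {H, V}.

desc(R)\{R}={J}; candidates ⊆ {E,H,M,N,V,Y}.
size 0: {}; under {} R still reaches {E,H,J,M,N,V,Y} ∋ J.
size 1: {E}, {H}, {M} …(+3); under {E} R still reaches {H,J,M,N,V,Y} ∋ J.
{H,V}: R⊥J given {H,V} in G with R→· removed — back-door holds.
P(J|do(R)) = Σ_{H,V} P(J|R,H,V)·P(H,V).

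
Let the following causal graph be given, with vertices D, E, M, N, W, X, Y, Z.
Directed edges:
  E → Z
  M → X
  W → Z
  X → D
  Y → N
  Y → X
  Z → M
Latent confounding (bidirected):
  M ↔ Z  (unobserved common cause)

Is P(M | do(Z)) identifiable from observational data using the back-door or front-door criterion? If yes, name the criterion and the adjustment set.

desc(Z)\{Z}={D,M,X}; candidates ⊆ {E,N,W,Y}.
Z↔M: latent back-door arc(s) into Z.
size 0: {}; under {} Z still reaches {D,E,M,W,X} ∋ M.
size 1: {E}, {N}, {W} …(+1); under {E} Z still reaches {D,M,W,X} ∋ M.
size 2: {E,N}, {E,W}, {E,Y} …(+3); under {E,N} Z still reaches {D,M,W,X} ∋ M.
Z↔M cannot be blocked by any observed set — no back-door set.
No mediator lies on a directed Z→…→M path.
Neither criterion identifies P(M|do(Z)) in this graph.

P(M|do(Z)): not identifiable (no BD/FD set).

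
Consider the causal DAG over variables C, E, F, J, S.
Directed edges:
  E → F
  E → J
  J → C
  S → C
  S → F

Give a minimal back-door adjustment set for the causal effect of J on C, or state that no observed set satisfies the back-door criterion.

J→C: minimal back-door set ∅.

desc(J)\{J}={C}; candidates ⊆ {E,F,S}.
∅: J⊥C given ∅ in G with J→· removed — back-door holds.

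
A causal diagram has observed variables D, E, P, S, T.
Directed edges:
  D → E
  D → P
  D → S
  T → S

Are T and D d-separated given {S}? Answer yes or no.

No — T and D are d-connected given {S}.

Bayes-Ball from T | {S} reaches {D,E,P}.
D ∈ reach(T|{S}) ⇒ T ⊥̸ D | {S}.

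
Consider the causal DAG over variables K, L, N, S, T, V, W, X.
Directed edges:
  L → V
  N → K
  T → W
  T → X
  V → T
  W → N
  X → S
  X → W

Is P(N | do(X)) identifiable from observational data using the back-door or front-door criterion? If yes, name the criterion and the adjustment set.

desc(X)\{X}={K,N,S,W}; candidates ⊆ {L,T,V}.
size 0: {}; under {} X still reaches {K,L,N,T,V,W} ∋ N.
{T}: X⊥N given {T} in G with X→· removed — back-door holds.
P(N|do(X)) = Σ_{T} P(N|X,T)·P(T).

P(N|do(X)): backdoor, adjust for {T}.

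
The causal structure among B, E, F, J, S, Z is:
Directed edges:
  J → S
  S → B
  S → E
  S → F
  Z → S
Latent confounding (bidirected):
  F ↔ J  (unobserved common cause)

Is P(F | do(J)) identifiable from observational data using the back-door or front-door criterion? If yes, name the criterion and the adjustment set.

P(F|do(J)): frontdoor, adjust for {S}.

desc(J)\{J}={B,E,F,S}; candidates ⊆ {Z}.
J↔F: latent back-door arc(s) into J.
size 0: {}; under {} J still reaches {F} ∋ F.
size 1: {Z}; under {Z} J still reaches {F} ∋ F.
J↔F cannot be blocked by any observed set — no back-door set.
{S}: (i) intercepts every directed J→F path; (ii) no back-door J→{S}; (iii) {J} blocks every back-door {S}→F. Front-door holds.
P(F|do(J)) = Σ_{S} P(S|J) Σ_{J'} P(F|S,J')P(J').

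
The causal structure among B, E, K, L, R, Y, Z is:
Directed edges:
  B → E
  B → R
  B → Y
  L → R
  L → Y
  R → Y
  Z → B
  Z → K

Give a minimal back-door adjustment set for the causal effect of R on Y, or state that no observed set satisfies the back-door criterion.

desc(R)\{R}={Y}; candidates ⊆ {B,E,K,L,Z}.
size 0: {}; under {} R still reaches {B,E,K,L,Y,Z} ∋ Y.
size 1: {B}, {E}, {K} …(+2); under {B} R still reaches {L,Y} ∋ Y.
{B,L}: R⊥Y given {B,L} in G with R→· removed — back-door holds.

R→Y: minimal back-door set {B, L}.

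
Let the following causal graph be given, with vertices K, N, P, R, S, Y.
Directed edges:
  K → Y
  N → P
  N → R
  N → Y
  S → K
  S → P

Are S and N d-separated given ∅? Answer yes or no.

Yes — S ⊥ N | ∅.

Bayes-Ball from S | ∅ reaches {K,P,Y}.
N ∉ reach(S|∅) ⇒ S ⊥ N | ∅.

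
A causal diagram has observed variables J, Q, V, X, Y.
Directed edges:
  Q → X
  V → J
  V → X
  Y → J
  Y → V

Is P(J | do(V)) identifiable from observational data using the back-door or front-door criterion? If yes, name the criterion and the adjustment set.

desc(V)\{V}={J,X}; candidates ⊆ {Q,Y}.
size 0: {}; under {} V still reaches {J,Y} ∋ J.
{Y}: V⊥J given {Y} in G with V→· removed — back-door holds.
P(J|do(V)) = Σ_{Y} P(J|V,Y)·P(Y).

P(J|do(V)): backdoor, adjust for {Y}.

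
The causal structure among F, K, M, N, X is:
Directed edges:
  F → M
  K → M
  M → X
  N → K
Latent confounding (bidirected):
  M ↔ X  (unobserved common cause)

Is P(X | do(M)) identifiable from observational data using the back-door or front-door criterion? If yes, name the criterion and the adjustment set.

desc(M)\{M}={X}; candidates ⊆ {F,K,N}.
M↔X: latent back-door arc(s) into M.
size 0: {}; under {} M still reaches {F,K,N,X} ∋ X.
size 1: {F}, {K}, {N}; under {F} M still reaches {K,N,X} ∋ X.
size 2: {F,K}, {F,N}, {K,N}; under {F,K} M still reaches {X} ∋ X.
M↔X cannot be blocked by any observed set — no back-door set.
No mediator lies on a directed M→…→X path.
Neither criterion identifies P(X|do(M)) in this graph.

P(X|do(M)): not identifiable (no BD/FD set).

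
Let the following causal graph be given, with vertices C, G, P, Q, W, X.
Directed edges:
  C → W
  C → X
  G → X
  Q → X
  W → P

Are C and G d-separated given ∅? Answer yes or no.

Yes — C ⊥ G | ∅.

Bayes-Ball from C | ∅ reaches {P,W,X}.
G ∉ reach(C|∅) ⇒ C ⊥ G | ∅.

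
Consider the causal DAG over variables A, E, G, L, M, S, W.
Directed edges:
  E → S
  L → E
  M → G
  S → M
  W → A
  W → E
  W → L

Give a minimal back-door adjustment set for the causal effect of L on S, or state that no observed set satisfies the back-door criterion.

L→S: minimal back-door set {W}.

desc(L)\{L}={E,G,M,S}; candidates ⊆ {A,W}.
size 0: {}; under {} L still reaches {A,E,G,M,S,W} ∋ S.
{W}: L⊥S given {W} in G with L→· removed — back-door holds.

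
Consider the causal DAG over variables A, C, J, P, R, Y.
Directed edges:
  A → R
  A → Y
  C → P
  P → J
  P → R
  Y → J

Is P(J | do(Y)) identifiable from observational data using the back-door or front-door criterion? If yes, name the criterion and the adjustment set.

desc(Y)\{Y}={J}; candidates ⊆ {A,C,P,R}.
∅: Y⊥J given ∅ in G with Y→· removed — back-door holds.
P(J|do(Y)) = P(J|Y) — no adjustment needed.

P(J|do(Y)): backdoor, adjust for ∅.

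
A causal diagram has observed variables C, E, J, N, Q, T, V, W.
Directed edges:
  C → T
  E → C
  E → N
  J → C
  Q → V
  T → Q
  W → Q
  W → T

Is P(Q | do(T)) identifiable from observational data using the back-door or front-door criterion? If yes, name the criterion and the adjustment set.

P(Q|do(T)): backdoor, adjust for {W}.

desc(T)\{T}={Q,V}; candidates ⊆ {C,E,J,N,W}.
size 0: {}; under {} T still reaches {C,E,J,N,Q,V,W} ∋ Q.
{W}: T⊥Q given {W} in G with T→· removed — back-door holds.
P(Q|do(T)) = Σ_{W} P(Q|T,W)·P(W).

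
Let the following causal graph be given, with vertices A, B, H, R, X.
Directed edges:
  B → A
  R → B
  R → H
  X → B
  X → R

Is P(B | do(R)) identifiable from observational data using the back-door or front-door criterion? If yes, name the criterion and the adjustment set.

desc(R)\{R}={A,B,H}; candidates ⊆ {X}.
size 0: {}; under {} R still reaches {A,B,X} ∋ B.
{X}: R⊥B given {X} in G with R→· removed — back-door holds.
P(B|do(R)) = Σ_{X} P(B|R,X)·P(X).

P(B|do(R)): backdoor, adjust for {X}.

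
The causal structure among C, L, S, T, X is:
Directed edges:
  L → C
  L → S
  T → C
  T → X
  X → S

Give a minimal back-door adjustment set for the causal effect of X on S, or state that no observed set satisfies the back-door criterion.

X→S: minimal back-door set ∅.

desc(X)\{X}={S}; candidates ⊆ {C,L,T}.
∅: X⊥S given ∅ in G with X→· removed — back-door holds.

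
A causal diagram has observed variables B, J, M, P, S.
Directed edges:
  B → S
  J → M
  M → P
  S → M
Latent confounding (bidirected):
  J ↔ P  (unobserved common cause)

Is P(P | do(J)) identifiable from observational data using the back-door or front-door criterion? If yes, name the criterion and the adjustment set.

P(P|do(J)): frontdoor, adjust for {M}.

desc(J)\{J}={M,P}; candidates ⊆ {B,S}.
J↔P: latent back-door arc(s) into J.
size 0: {}; under {} J still reaches {P} ∋ P.
size 1: {B}, {S}; under {B} J still reaches {P} ∋ P.
size 2: {B,S}; under {B,S} J still reaches {P} ∋ P.
J↔P cannot be blocked by any observed set — no back-door set.
{M}: (i) intercepts every directed J→P path; (ii) no back-door J→{M}; (iii) {J} blocks every back-door {M}→P. Front-door holds.
P(P|do(J)) = Σ_{M} P(M|J) Σ_{J'} P(P|M,J')P(J').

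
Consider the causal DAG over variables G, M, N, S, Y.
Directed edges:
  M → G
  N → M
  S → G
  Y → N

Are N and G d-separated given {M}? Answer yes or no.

Yes — N ⊥ G | {M}.

Bayes-Ball from N | {M} reaches {Y}.
G ∉ reach(N|{M}) ⇒ N ⊥ G | {M}.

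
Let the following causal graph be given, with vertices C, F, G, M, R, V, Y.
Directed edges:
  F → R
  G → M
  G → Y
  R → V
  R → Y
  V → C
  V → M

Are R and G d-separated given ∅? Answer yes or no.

Bayes-Ball from R | ∅ reaches {C,F,M,V,Y}.
G ∉ reach(R|∅) ⇒ R ⊥ G | ∅.

Yes — R ⊥ G | ∅.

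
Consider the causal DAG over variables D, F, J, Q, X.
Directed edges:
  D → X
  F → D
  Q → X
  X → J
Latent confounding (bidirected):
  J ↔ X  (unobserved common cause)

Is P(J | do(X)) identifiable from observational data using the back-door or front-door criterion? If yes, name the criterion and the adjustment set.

desc(X)\{X}={J}; candidates ⊆ {D,F,Q}.
X↔J: latent back-door arc(s) into X.
size 0: {}; under {} X still reaches {D,F,J,Q} ∋ J.
size 1: {D}, {F}, {Q}; under {D} X still reaches {J,Q} ∋ J.
size 2: {D,F}, {D,Q}, {F,Q}; under {D,F} X still reaches {J,Q} ∋ J.
X↔J cannot be blocked by any observed set — no back-door set.
No mediator lies on a directed X→…→J path.
Neither criterion identifies P(J|do(X)) in this graph.

P(J|do(X)): not identifiable (no BD/FD set).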